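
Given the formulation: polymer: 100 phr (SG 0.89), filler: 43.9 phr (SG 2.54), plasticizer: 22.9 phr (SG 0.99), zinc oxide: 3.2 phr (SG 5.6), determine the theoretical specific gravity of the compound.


Sum of weights = 170.0
Volume contributions:
  polymer: 100/0.89 = 112.3596
  filler: 43.9/2.54 = 17.2835
  plasticizer: 22.9/0.99 = 23.1313
  zinc oxide: 3.2/5.6 = 0.5714
Sum of volumes = 153.3458
SG = 170.0 / 153.3458 = 1.109

SG = 1.109


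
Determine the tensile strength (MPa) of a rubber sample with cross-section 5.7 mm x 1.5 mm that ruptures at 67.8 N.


Area = width * thickness = 5.7 * 1.5 = 8.55 mm^2
TS = force / area = 67.8 / 8.55 = 7.93 MPa

7.93 MPa


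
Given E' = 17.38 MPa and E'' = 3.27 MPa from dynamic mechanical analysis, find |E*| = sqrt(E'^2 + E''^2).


|E*| = sqrt(E'^2 + E''^2)
= sqrt(17.38^2 + 3.27^2)
= sqrt(302.0644 + 10.6929)
= 17.685 MPa

17.685 MPa


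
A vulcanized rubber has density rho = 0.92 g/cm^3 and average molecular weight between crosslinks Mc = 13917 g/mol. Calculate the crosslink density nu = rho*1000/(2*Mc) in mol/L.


nu = rho * 1000 / (2 * Mc)
nu = 0.92 * 1000 / (2 * 13917)
nu = 920.0 / 27834
nu = 0.0331 mol/L

0.0331 mol/L


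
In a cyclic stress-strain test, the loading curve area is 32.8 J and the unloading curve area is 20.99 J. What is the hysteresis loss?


Hysteresis loss = loading - unloading
= 32.8 - 20.99
= 11.81 J

11.81 J


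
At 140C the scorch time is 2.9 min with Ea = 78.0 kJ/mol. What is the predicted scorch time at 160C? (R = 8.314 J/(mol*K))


Convert temperatures: T1 = 140 + 273.15 = 413.15 K, T2 = 160 + 273.15 = 433.15 K
ts2_new = 2.9 * exp(78000 / 8.314 * (1/433.15 - 1/413.15))
1/T2 - 1/T1 = -1.1176e-04
ts2_new = 1.02 min

1.02 min


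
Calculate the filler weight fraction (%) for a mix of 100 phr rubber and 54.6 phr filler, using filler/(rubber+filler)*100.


Filler % = filler / (rubber + filler) * 100
= 54.6 / (100 + 54.6) * 100
= 54.6 / 154.6 * 100
= 35.32%

35.32%


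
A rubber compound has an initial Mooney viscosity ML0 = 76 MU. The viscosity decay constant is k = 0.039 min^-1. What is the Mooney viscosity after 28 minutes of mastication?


ML = ML0 * exp(-k * t)
ML = 76 * exp(-0.039 * 28)
ML = 76 * 0.3355
ML = 25.5 MU

25.5 MU


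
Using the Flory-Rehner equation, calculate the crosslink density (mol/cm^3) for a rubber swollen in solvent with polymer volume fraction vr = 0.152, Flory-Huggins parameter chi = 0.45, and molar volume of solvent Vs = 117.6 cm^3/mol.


ln(1 - vr) = ln(1 - 0.152) = -0.1649
Numerator = -((-0.1649) + 0.152 + 0.45 * 0.152^2) = 0.0025
Denominator = 117.6 * (0.152^(1/3) - 0.152/2) = 53.8232
nu = 0.0025 / 53.8232 = 4.6037e-05 mol/cm^3

4.6037e-05 mol/cm^3


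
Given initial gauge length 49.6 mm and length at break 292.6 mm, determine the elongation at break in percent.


Elongation = (Lf - L0) / L0 * 100
= (292.6 - 49.6) / 49.6 * 100
= 243.0 / 49.6 * 100
= 489.9%

489.9%


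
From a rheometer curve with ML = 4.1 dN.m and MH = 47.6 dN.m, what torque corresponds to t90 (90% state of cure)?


M90 = ML + 0.9 * (MH - ML)
M90 = 4.1 + 0.9 * (47.6 - 4.1)
M90 = 4.1 + 0.9 * 43.5
M90 = 43.25 dN.m

43.25 dN.m


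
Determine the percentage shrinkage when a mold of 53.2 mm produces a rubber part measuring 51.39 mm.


Shrinkage = (mold - part) / mold * 100
= (53.2 - 51.39) / 53.2 * 100
= 1.81 / 53.2 * 100
= 3.4%

3.4%


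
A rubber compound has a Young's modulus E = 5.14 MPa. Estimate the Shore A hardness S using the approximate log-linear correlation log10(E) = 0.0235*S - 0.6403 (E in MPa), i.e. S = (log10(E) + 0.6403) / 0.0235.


log10(E) = 0.0235*S - 0.6403  =>  S = (log10(E) + 0.6403) / 0.0235
log10(5.14) = 0.710963
S = (0.710963 + 0.6403) / 0.0235 = 1.351263 / 0.0235
S = 57.5

Shore A = 57.5


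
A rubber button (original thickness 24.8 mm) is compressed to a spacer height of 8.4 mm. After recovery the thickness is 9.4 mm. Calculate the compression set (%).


CS = (t0 - recovered) / (t0 - ts) * 100
= (24.8 - 9.4) / (24.8 - 8.4) * 100
= 15.4 / 16.4 * 100
= 93.9%

93.9%


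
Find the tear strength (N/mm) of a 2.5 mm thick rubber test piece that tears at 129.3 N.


Tear strength = force / thickness
= 129.3 / 2.5
= 51.72 N/mm

51.72 N/mm


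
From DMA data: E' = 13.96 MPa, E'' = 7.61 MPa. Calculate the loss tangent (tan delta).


tan delta = E'' / E'
= 7.61 / 13.96
= 0.5451

tan delta = 0.5451


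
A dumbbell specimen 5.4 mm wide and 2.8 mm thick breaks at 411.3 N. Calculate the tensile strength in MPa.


Area = width * thickness = 5.4 * 2.8 = 15.12 mm^2
TS = force / area = 411.3 / 15.12 = 27.2 MPa

27.2 MPa


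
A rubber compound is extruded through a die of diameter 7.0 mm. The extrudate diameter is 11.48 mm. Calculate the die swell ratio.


Die swell ratio = D_extrudate / D_die
= 11.48 / 7.0
= 1.64

Die swell = 1.64


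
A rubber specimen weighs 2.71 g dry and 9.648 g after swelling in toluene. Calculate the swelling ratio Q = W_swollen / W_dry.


Q = W_swollen / W_dry
Q = 9.648 / 2.71
Q = 3.56

Q = 3.56


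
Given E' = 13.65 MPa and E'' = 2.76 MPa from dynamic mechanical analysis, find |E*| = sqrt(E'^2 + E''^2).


|E*| = sqrt(E'^2 + E''^2)
= sqrt(13.65^2 + 2.76^2)
= sqrt(186.3225 + 7.6176)
= 13.926 MPa

13.926 MPa


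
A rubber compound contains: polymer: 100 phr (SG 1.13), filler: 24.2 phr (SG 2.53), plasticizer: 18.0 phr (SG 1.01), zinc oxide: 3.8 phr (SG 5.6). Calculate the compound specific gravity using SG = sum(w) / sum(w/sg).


Sum of weights = 146.0
Volume contributions:
  polymer: 100/1.13 = 88.4956
  filler: 24.2/2.53 = 9.5652
  plasticizer: 18.0/1.01 = 17.8218
  zinc oxide: 3.8/5.6 = 0.6786
Sum of volumes = 116.5611
SG = 146.0 / 116.5611 = 1.253

SG = 1.253


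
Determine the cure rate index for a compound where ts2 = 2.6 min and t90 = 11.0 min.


CRI = 100 / (t90 - ts2)
= 100 / (11.0 - 2.6)
= 100 / 8.4
= 11.9 min^-1

11.9 min^-1


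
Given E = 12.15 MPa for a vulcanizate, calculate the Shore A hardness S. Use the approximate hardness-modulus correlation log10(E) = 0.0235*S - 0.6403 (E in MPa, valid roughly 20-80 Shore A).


log10(E) = 0.0235*S - 0.6403  =>  S = (log10(E) + 0.6403) / 0.0235
log10(12.15) = 1.084576
S = (1.084576 + 0.6403) / 0.0235 = 1.724876 / 0.0235
S = 73.4

Shore A = 73.4


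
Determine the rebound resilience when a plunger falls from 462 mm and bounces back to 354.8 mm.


Resilience = h_rebound / h_drop * 100
= 354.8 / 462 * 100
= 76.8%

76.8%


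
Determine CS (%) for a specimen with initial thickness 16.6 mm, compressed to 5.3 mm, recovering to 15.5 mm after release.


CS = (t0 - recovered) / (t0 - ts) * 100
= (16.6 - 15.5) / (16.6 - 5.3) * 100
= 1.1 / 11.3 * 100
= 9.7%

9.7%


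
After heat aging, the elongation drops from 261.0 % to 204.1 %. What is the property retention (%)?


Retention = aged / original * 100
= 204.1 / 261.0 * 100
= 78.2%

78.2%


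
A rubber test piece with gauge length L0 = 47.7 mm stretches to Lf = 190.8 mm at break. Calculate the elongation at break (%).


Elongation = (Lf - L0) / L0 * 100
= (190.8 - 47.7) / 47.7 * 100
= 143.1 / 47.7 * 100
= 300.0%

300.0%


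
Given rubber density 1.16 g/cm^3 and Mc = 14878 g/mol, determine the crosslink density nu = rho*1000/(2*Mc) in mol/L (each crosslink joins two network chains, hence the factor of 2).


nu = rho * 1000 / (2 * Mc)
nu = 1.16 * 1000 / (2 * 14878)
nu = 1160.0 / 29756
nu = 0.0390 mol/L

0.0390 mol/L


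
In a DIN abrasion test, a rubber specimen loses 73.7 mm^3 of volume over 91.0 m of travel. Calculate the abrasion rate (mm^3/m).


Rate = volume_loss / distance
= 73.7 / 91.0
= 0.81 mm^3/m

0.81 mm^3/m


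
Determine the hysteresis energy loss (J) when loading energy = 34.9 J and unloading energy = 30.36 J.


Hysteresis loss = loading - unloading
= 34.9 - 30.36
= 4.54 J

4.54 J


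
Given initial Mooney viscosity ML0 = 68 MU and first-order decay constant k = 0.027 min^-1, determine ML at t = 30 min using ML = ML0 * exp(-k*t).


ML = ML0 * exp(-k * t)
ML = 68 * exp(-0.027 * 30)
ML = 68 * 0.4449
ML = 30.25 MU

30.25 MU


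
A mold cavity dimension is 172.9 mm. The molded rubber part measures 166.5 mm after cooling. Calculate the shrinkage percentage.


Shrinkage = (mold - part) / mold * 100
= (172.9 - 166.5) / 172.9 * 100
= 6.4 / 172.9 * 100
= 3.7%

3.7%


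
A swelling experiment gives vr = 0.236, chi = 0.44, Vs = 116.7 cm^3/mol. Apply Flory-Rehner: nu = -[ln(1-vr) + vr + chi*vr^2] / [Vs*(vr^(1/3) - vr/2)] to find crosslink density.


ln(1 - vr) = ln(1 - 0.236) = -0.2692
Numerator = -((-0.2692) + 0.236 + 0.44 * 0.236^2) = 0.0087
Denominator = 116.7 * (0.236^(1/3) - 0.236/2) = 58.3470
nu = 0.0087 / 58.3470 = 1.4879e-04 mol/cm^3

1.4879e-04 mol/cm^3


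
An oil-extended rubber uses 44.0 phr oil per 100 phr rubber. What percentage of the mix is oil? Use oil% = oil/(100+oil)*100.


Oil % = oil / (100 + oil) * 100
= 44.0 / (100 + 44.0) * 100
= 44.0 / 144.0 * 100
= 30.56%

30.56%


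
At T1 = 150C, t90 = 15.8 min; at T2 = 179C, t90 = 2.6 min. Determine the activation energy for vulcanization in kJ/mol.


T1 = 423.15 K, T2 = 452.15 K
1/T1 - 1/T2 = 1.5157e-04
ln(t1/t2) = ln(15.8/2.6) = 1.8045
Ea = 8.314 * 1.8045 / 1.5157e-04 = 98979.5390 J/mol
Ea = 98.98 kJ/mol

98.98 kJ/mol


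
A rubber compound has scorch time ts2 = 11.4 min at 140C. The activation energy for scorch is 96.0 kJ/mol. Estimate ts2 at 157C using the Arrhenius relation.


Convert temperatures: T1 = 140 + 273.15 = 413.15 K, T2 = 157 + 273.15 = 430.15 K
ts2_new = 11.4 * exp(96000 / 8.314 * (1/430.15 - 1/413.15))
1/T2 - 1/T1 = -9.5658e-05
ts2_new = 3.78 min

3.78 min


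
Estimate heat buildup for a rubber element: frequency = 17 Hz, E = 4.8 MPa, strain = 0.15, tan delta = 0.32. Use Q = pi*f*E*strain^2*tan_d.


Q = pi * f * E * strain^2 * tan_d
= pi * 17 * 4.8 * 0.15^2 * 0.32
= pi * 17 * 4.8 * 0.0225 * 0.32
= 1.8457

Q = 1.8457


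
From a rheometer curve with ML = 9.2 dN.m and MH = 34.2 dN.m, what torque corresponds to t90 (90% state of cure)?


M90 = ML + 0.9 * (MH - ML)
M90 = 9.2 + 0.9 * (34.2 - 9.2)
M90 = 9.2 + 0.9 * 25.0
M90 = 31.7 dN.m

31.7 dN.m


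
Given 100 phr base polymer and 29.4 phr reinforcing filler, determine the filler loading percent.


Filler % = filler / (rubber + filler) * 100
= 29.4 / (100 + 29.4) * 100
= 29.4 / 129.4 * 100
= 22.72%

22.72%


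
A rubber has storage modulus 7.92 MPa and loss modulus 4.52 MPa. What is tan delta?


tan delta = E'' / E'
= 4.52 / 7.92
= 0.5707

tan delta = 0.5707


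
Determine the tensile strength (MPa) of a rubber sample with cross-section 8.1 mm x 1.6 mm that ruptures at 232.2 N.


Area = width * thickness = 8.1 * 1.6 = 12.96 mm^2
TS = force / area = 232.2 / 12.96 = 17.92 MPa

17.92 MPa


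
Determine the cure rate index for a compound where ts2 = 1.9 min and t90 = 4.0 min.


CRI = 100 / (t90 - ts2)
= 100 / (4.0 - 1.9)
= 100 / 2.1
= 47.62 min^-1

47.62 min^-1


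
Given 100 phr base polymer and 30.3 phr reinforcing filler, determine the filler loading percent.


Filler % = filler / (rubber + filler) * 100
= 30.3 / (100 + 30.3) * 100
= 30.3 / 130.3 * 100
= 23.25%

23.25%


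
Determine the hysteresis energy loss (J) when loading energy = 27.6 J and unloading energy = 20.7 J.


Hysteresis loss = loading - unloading
= 27.6 - 20.7
= 6.9 J

6.9 J


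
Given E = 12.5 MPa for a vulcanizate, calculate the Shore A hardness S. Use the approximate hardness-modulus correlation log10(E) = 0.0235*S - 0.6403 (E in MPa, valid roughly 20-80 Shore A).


log10(E) = 0.0235*S - 0.6403  =>  S = (log10(E) + 0.6403) / 0.0235
log10(12.5) = 1.096910
S = (1.096910 + 0.6403) / 0.0235 = 1.737210 / 0.0235
S = 73.9

Shore A = 73.9


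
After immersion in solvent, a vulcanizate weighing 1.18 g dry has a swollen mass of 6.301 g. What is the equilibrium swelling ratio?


Q = W_swollen / W_dry
Q = 6.301 / 1.18
Q = 5.34

Q = 5.34


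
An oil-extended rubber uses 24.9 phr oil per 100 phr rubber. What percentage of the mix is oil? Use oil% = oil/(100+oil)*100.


Oil % = oil / (100 + oil) * 100
= 24.9 / (100 + 24.9) * 100
= 24.9 / 124.9 * 100
= 19.94%

19.94%


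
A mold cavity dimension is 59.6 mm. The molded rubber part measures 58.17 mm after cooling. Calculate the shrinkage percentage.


Shrinkage = (mold - part) / mold * 100
= (59.6 - 58.17) / 59.6 * 100
= 1.43 / 59.6 * 100
= 2.4%

2.4%


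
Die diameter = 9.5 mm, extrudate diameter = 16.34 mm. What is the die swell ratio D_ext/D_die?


Die swell ratio = D_extrudate / D_die
= 16.34 / 9.5
= 1.72

Die swell = 1.72


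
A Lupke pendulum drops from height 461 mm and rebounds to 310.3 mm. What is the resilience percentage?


Resilience = h_rebound / h_drop * 100
= 310.3 / 461 * 100
= 67.3%

67.3%


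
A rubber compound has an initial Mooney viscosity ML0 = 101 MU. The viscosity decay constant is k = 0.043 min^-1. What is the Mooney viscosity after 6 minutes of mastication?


ML = ML0 * exp(-k * t)
ML = 101 * exp(-0.043 * 6)
ML = 101 * 0.7726
ML = 78.03 MU

78.03 MU


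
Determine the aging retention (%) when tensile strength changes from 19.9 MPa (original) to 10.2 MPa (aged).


Retention = aged / original * 100
= 10.2 / 19.9 * 100
= 51.3%

51.3%


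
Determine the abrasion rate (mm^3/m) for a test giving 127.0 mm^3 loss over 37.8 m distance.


Rate = volume_loss / distance
= 127.0 / 37.8
= 3.36 mm^3/m

3.36 mm^3/m


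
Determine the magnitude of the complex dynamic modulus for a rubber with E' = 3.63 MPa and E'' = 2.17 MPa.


|E*| = sqrt(E'^2 + E''^2)
= sqrt(3.63^2 + 2.17^2)
= sqrt(13.1769 + 4.7089)
= 4.229 MPa

4.229 MPa


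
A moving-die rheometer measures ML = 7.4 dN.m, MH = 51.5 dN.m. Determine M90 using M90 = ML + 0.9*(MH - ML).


M90 = ML + 0.9 * (MH - ML)
M90 = 7.4 + 0.9 * (51.5 - 7.4)
M90 = 7.4 + 0.9 * 44.1
M90 = 47.09 dN.m

47.09 dN.m


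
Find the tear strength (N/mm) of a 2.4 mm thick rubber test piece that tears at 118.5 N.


Tear strength = force / thickness
= 118.5 / 2.4
= 49.38 N/mm

49.38 N/mm


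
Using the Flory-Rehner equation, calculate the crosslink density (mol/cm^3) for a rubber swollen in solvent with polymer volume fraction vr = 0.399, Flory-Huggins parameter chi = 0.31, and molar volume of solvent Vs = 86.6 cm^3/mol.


ln(1 - vr) = ln(1 - 0.399) = -0.5092
Numerator = -((-0.5092) + 0.399 + 0.31 * 0.399^2) = 0.0608
Denominator = 86.6 * (0.399^(1/3) - 0.399/2) = 46.4775
nu = 0.0608 / 46.4775 = 0.0013 mol/cm^3

0.0013 mol/cm^3


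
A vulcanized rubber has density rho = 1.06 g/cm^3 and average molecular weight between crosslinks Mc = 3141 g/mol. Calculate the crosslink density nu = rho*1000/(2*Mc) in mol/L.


nu = rho * 1000 / (2 * Mc)
nu = 1.06 * 1000 / (2 * 3141)
nu = 1060.0 / 6282
nu = 0.1687 mol/L

0.1687 mol/L


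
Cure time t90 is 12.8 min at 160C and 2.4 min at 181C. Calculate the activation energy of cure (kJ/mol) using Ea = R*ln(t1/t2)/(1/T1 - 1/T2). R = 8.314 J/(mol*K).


T1 = 433.15 K, T2 = 454.15 K
1/T1 - 1/T2 = 1.0675e-04
ln(t1/t2) = ln(12.8/2.4) = 1.6740
Ea = 8.314 * 1.6740 / 1.0675e-04 = 130370.0111 J/mol
Ea = 130.37 kJ/mol

130.37 kJ/mol


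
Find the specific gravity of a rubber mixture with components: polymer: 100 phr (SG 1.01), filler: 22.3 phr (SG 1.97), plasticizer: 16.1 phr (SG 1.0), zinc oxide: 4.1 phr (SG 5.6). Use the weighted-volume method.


Sum of weights = 142.5
Volume contributions:
  polymer: 100/1.01 = 99.0099
  filler: 22.3/1.97 = 11.3198
  plasticizer: 16.1/1.0 = 16.1000
  zinc oxide: 4.1/5.6 = 0.7321
Sum of volumes = 127.1618
SG = 142.5 / 127.1618 = 1.121

SG = 1.121


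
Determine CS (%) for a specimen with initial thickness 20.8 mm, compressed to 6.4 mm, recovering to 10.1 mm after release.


CS = (t0 - recovered) / (t0 - ts) * 100
= (20.8 - 10.1) / (20.8 - 6.4) * 100
= 10.7 / 14.4 * 100
= 74.3%

74.3%


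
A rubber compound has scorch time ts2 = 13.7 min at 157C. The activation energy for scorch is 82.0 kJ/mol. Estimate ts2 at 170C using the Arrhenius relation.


Convert temperatures: T1 = 157 + 273.15 = 430.15 K, T2 = 170 + 273.15 = 443.15 K
ts2_new = 13.7 * exp(82000 / 8.314 * (1/443.15 - 1/430.15))
1/T2 - 1/T1 = -6.8198e-05
ts2_new = 6.99 min

6.99 min


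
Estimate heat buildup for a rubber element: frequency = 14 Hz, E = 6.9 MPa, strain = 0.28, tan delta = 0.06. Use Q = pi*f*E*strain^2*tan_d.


Q = pi * f * E * strain^2 * tan_d
= pi * 14 * 6.9 * 0.28^2 * 0.06
= pi * 14 * 6.9 * 0.0784 * 0.06
= 1.4276

Q = 1.4276


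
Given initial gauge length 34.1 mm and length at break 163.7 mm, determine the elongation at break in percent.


Elongation = (Lf - L0) / L0 * 100
= (163.7 - 34.1) / 34.1 * 100
= 129.6 / 34.1 * 100
= 380.1%

380.1%


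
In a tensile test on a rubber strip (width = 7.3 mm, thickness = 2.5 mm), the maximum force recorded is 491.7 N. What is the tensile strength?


Area = width * thickness = 7.3 * 2.5 = 18.25 mm^2
TS = force / area = 491.7 / 18.25 = 26.94 MPa

26.94 MPa


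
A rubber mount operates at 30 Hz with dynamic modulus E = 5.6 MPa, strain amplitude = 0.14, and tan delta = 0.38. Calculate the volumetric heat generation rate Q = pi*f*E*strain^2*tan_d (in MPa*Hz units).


Q = pi * f * E * strain^2 * tan_d
= pi * 30 * 5.6 * 0.14^2 * 0.38
= pi * 30 * 5.6 * 0.0196 * 0.38
= 3.9310

Q = 3.9310


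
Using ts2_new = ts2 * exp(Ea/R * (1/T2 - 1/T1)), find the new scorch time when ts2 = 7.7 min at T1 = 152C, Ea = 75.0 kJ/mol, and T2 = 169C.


Convert temperatures: T1 = 152 + 273.15 = 425.15 K, T2 = 169 + 273.15 = 442.15 K
ts2_new = 7.7 * exp(75000 / 8.314 * (1/442.15 - 1/425.15))
1/T2 - 1/T1 = -9.0435e-05
ts2_new = 3.41 min

3.41 min


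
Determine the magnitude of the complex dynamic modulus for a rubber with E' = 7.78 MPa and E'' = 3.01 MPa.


|E*| = sqrt(E'^2 + E''^2)
= sqrt(7.78^2 + 3.01^2)
= sqrt(60.5284 + 9.0601)
= 8.342 MPa

8.342 MPa


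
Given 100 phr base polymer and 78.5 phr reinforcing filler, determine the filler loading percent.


Filler % = filler / (rubber + filler) * 100
= 78.5 / (100 + 78.5) * 100
= 78.5 / 178.5 * 100
= 43.98%

43.98%


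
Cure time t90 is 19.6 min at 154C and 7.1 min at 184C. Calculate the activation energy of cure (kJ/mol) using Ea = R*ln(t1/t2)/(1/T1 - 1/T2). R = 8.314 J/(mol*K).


T1 = 427.15 K, T2 = 457.15 K
1/T1 - 1/T2 = 1.5363e-04
ln(t1/t2) = ln(19.6/7.1) = 1.0154
Ea = 8.314 * 1.0154 / 1.5363e-04 = 54951.5486 J/mol
Ea = 54.95 kJ/mol

54.95 kJ/mol


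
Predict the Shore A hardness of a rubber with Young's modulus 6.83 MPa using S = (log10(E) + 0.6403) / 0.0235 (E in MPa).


log10(E) = 0.0235*S - 0.6403  =>  S = (log10(E) + 0.6403) / 0.0235
log10(6.83) = 0.834421
S = (0.834421 + 0.6403) / 0.0235 = 1.474721 / 0.0235
S = 62.8

Shore A = 62.8


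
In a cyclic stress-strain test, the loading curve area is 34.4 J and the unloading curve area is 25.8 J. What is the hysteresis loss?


Hysteresis loss = loading - unloading
= 34.4 - 25.8
= 8.6 J

8.6 J


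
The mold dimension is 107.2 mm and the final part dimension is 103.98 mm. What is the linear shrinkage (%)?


Shrinkage = (mold - part) / mold * 100
= (107.2 - 103.98) / 107.2 * 100
= 3.22 / 107.2 * 100
= 3.0%

3.0%


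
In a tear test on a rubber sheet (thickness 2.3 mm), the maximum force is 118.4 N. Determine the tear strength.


Tear strength = force / thickness
= 118.4 / 2.3
= 51.48 N/mm

51.48 N/mm


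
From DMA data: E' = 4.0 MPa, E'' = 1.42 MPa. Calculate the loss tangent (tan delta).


tan delta = E'' / E'
= 1.42 / 4.0
= 0.355

tan delta = 0.355


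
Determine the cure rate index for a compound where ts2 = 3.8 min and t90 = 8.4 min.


CRI = 100 / (t90 - ts2)
= 100 / (8.4 - 3.8)
= 100 / 4.6
= 21.74 min^-1

21.74 min^-1


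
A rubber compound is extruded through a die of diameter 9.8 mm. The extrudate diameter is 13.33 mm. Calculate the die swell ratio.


Die swell ratio = D_extrudate / D_die
= 13.33 / 9.8
= 1.36

Die swell = 1.36


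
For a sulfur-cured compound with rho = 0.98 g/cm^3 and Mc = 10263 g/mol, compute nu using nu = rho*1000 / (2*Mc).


nu = rho * 1000 / (2 * Mc)
nu = 0.98 * 1000 / (2 * 10263)
nu = 980.0 / 20526
nu = 0.0477 mol/L

0.0477 mol/L


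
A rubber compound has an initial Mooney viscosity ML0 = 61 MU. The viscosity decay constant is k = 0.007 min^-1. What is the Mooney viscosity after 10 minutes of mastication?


ML = ML0 * exp(-k * t)
ML = 61 * exp(-0.007 * 10)
ML = 61 * 0.9324
ML = 56.88 MU

56.88 MU


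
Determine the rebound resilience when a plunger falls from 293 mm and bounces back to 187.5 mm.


Resilience = h_rebound / h_drop * 100
= 187.5 / 293 * 100
= 64.0%

64.0%


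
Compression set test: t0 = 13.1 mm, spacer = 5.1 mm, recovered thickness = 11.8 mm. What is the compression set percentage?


CS = (t0 - recovered) / (t0 - ts) * 100
= (13.1 - 11.8) / (13.1 - 5.1) * 100
= 1.3 / 8.0 * 100
= 16.2%

16.2%


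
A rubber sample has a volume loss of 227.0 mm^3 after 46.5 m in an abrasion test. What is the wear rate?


Rate = volume_loss / distance
= 227.0 / 46.5
= 4.882 mm^3/m

4.882 mm^3/m


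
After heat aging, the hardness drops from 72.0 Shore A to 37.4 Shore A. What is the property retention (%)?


Retention = aged / original * 100
= 37.4 / 72.0 * 100
= 51.9%

51.9%


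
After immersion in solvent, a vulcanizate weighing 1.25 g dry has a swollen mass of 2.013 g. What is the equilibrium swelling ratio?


Q = W_swollen / W_dry
Q = 2.013 / 1.25
Q = 1.61

Q = 1.61


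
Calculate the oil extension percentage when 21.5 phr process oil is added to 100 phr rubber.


Oil % = oil / (100 + oil) * 100
= 21.5 / (100 + 21.5) * 100
= 21.5 / 121.5 * 100
= 17.7%

17.7%


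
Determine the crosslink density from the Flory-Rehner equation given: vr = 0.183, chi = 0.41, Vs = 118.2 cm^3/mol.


ln(1 - vr) = ln(1 - 0.183) = -0.2021
Numerator = -((-0.2021) + 0.183 + 0.41 * 0.183^2) = 0.0054
Denominator = 118.2 * (0.183^(1/3) - 0.183/2) = 56.2917
nu = 0.0054 / 56.2917 = 9.5675e-05 mol/cm^3

9.5675e-05 mol/cm^3


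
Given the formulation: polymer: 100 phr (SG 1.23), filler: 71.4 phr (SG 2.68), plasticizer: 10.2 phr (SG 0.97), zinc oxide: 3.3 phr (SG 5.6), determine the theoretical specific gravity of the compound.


Sum of weights = 184.9
Volume contributions:
  polymer: 100/1.23 = 81.3008
  filler: 71.4/2.68 = 26.6418
  plasticizer: 10.2/0.97 = 10.5155
  zinc oxide: 3.3/5.6 = 0.5893
Sum of volumes = 119.0474
SG = 184.9 / 119.0474 = 1.553

SG = 1.553


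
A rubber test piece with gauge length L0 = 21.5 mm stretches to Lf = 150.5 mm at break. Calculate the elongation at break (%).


Elongation = (Lf - L0) / L0 * 100
= (150.5 - 21.5) / 21.5 * 100
= 129.0 / 21.5 * 100
= 600.0%

600.0%


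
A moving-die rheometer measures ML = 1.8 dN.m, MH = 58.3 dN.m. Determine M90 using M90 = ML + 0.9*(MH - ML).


M90 = ML + 0.9 * (MH - ML)
M90 = 1.8 + 0.9 * (58.3 - 1.8)
M90 = 1.8 + 0.9 * 56.5
M90 = 52.65 dN.m

52.65 dN.m


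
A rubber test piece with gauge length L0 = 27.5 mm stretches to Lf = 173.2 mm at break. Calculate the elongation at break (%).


Elongation = (Lf - L0) / L0 * 100
= (173.2 - 27.5) / 27.5 * 100
= 145.7 / 27.5 * 100
= 529.8%

529.8%


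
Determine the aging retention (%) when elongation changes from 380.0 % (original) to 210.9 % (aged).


Retention = aged / original * 100
= 210.9 / 380.0 * 100
= 55.5%

55.5%


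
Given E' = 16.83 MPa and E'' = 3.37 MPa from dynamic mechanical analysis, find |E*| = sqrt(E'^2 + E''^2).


|E*| = sqrt(E'^2 + E''^2)
= sqrt(16.83^2 + 3.37^2)
= sqrt(283.2489 + 11.3569)
= 17.164 MPa

17.164 MPa


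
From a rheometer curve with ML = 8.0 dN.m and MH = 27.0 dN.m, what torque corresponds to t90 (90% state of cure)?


M90 = ML + 0.9 * (MH - ML)
M90 = 8.0 + 0.9 * (27.0 - 8.0)
M90 = 8.0 + 0.9 * 19.0
M90 = 25.1 dN.m

25.1 dN.m


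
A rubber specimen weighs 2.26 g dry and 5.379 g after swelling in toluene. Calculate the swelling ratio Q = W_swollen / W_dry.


Q = W_swollen / W_dry
Q = 5.379 / 2.26
Q = 2.38

Q = 2.38


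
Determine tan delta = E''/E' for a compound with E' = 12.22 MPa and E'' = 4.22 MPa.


tan delta = E'' / E'
= 4.22 / 12.22
= 0.3453

tan delta = 0.3453


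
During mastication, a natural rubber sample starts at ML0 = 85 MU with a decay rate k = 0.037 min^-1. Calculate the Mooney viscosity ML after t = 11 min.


ML = ML0 * exp(-k * t)
ML = 85 * exp(-0.037 * 11)
ML = 85 * 0.6656
ML = 56.58 MU

56.58 MU


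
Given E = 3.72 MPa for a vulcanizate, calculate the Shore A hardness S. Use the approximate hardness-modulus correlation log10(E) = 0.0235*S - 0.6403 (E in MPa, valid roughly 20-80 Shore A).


log10(E) = 0.0235*S - 0.6403  =>  S = (log10(E) + 0.6403) / 0.0235
log10(3.72) = 0.570543
S = (0.570543 + 0.6403) / 0.0235 = 1.210843 / 0.0235
S = 51.5

Shore A = 51.5


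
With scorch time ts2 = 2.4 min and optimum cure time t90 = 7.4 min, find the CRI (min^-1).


CRI = 100 / (t90 - ts2)
= 100 / (7.4 - 2.4)
= 100 / 5.0
= 20.0 min^-1

20.0 min^-1


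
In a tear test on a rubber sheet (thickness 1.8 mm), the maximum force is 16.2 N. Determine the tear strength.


Tear strength = force / thickness
= 16.2 / 1.8
= 9.0 N/mm

9.0 N/mm


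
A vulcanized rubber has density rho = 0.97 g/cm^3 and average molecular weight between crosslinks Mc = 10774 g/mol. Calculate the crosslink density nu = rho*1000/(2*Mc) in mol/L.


nu = rho * 1000 / (2 * Mc)
nu = 0.97 * 1000 / (2 * 10774)
nu = 970.0 / 21548
nu = 0.0450 mol/L

0.0450 mol/L


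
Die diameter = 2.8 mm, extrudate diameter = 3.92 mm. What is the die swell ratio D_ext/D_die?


Die swell ratio = D_extrudate / D_die
= 3.92 / 2.8
= 1.4

Die swell = 1.4


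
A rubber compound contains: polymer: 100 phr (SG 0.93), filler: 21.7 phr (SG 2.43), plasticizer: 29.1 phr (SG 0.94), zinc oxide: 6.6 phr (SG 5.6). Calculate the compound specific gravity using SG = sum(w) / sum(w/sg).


Sum of weights = 157.4
Volume contributions:
  polymer: 100/0.93 = 107.5269
  filler: 21.7/2.43 = 8.9300
  plasticizer: 29.1/0.94 = 30.9574
  zinc oxide: 6.6/5.6 = 1.1786
Sum of volumes = 148.5929
SG = 157.4 / 148.5929 = 1.059

SG = 1.059


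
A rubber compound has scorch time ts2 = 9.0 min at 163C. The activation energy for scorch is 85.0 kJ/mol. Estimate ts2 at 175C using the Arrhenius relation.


Convert temperatures: T1 = 163 + 273.15 = 436.15 K, T2 = 175 + 273.15 = 448.15 K
ts2_new = 9.0 * exp(85000 / 8.314 * (1/448.15 - 1/436.15))
1/T2 - 1/T1 = -6.1393e-05
ts2_new = 4.8 min

4.8 min


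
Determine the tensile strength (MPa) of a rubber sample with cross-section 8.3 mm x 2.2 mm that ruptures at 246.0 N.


Area = width * thickness = 8.3 * 2.2 = 18.26 mm^2
TS = force / area = 246.0 / 18.26 = 13.47 MPa

13.47 MPa


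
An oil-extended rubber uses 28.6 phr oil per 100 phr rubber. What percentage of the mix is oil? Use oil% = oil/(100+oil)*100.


Oil % = oil / (100 + oil) * 100
= 28.6 / (100 + 28.6) * 100
= 28.6 / 128.6 * 100
= 22.24%

22.24%


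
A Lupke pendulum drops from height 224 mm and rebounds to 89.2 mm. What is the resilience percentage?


Resilience = h_rebound / h_drop * 100
= 89.2 / 224 * 100
= 39.8%

39.8%


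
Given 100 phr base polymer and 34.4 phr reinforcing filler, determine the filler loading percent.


Filler % = filler / (rubber + filler) * 100
= 34.4 / (100 + 34.4) * 100
= 34.4 / 134.4 * 100
= 25.6%

25.6%


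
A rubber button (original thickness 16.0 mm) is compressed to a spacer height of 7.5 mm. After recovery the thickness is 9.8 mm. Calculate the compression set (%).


CS = (t0 - recovered) / (t0 - ts) * 100
= (16.0 - 9.8) / (16.0 - 7.5) * 100
= 6.2 / 8.5 * 100
= 72.9%

72.9%


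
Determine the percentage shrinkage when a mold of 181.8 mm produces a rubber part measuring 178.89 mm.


Shrinkage = (mold - part) / mold * 100
= (181.8 - 178.89) / 181.8 * 100
= 2.91 / 181.8 * 100
= 1.6%

1.6%


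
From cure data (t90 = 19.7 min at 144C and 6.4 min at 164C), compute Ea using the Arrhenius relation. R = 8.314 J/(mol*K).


T1 = 417.15 K, T2 = 437.15 K
1/T1 - 1/T2 = 1.0967e-04
ln(t1/t2) = ln(19.7/6.4) = 1.1243
Ea = 8.314 * 1.1243 / 1.0967e-04 = 85230.0887 J/mol
Ea = 85.23 kJ/mol

85.23 kJ/mol


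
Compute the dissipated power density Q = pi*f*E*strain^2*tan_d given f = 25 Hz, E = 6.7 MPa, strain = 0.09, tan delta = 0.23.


Q = pi * f * E * strain^2 * tan_d
= pi * 25 * 6.7 * 0.09^2 * 0.23
= pi * 25 * 6.7 * 0.0081 * 0.23
= 0.9803

Q = 0.9803


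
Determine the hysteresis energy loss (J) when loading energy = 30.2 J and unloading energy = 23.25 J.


Hysteresis loss = loading - unloading
= 30.2 - 23.25
= 6.95 J

6.95 J


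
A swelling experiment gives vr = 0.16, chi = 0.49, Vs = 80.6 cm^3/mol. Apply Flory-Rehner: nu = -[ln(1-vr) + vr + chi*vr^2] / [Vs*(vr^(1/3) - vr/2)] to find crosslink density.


ln(1 - vr) = ln(1 - 0.16) = -0.1744
Numerator = -((-0.1744) + 0.16 + 0.49 * 0.16^2) = 0.0018
Denominator = 80.6 * (0.16^(1/3) - 0.16/2) = 37.3084
nu = 0.0018 / 37.3084 = 4.8498e-05 mol/cm^3

4.8498e-05 mol/cm^3


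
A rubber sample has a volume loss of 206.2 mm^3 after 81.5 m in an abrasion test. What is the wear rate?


Rate = volume_loss / distance
= 206.2 / 81.5
= 2.53 mm^3/m

2.53 mm^3/m


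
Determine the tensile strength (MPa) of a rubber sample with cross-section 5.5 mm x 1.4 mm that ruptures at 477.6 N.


Area = width * thickness = 5.5 * 1.4 = 7.7 mm^2
TS = force / area = 477.6 / 7.7 = 62.03 MPa

62.03 MPa


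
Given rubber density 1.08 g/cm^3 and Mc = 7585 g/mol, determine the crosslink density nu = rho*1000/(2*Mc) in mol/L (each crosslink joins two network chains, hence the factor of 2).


nu = rho * 1000 / (2 * Mc)
nu = 1.08 * 1000 / (2 * 7585)
nu = 1080.0 / 15170
nu = 0.0712 mol/L

0.0712 mol/L


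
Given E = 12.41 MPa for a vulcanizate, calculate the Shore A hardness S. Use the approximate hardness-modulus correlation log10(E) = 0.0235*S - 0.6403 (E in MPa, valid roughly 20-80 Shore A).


log10(E) = 0.0235*S - 0.6403  =>  S = (log10(E) + 0.6403) / 0.0235
log10(12.41) = 1.093772
S = (1.093772 + 0.6403) / 0.0235 = 1.734072 / 0.0235
S = 73.8

Shore A = 73.8


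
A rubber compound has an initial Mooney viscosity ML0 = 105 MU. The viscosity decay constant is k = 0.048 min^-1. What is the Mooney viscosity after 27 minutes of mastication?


ML = ML0 * exp(-k * t)
ML = 105 * exp(-0.048 * 27)
ML = 105 * 0.2736
ML = 28.73 MU

28.73 MU


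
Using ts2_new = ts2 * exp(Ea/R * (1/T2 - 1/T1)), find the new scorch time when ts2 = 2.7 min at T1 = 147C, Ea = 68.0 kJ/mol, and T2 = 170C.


Convert temperatures: T1 = 147 + 273.15 = 420.15 K, T2 = 170 + 273.15 = 443.15 K
ts2_new = 2.7 * exp(68000 / 8.314 * (1/443.15 - 1/420.15))
1/T2 - 1/T1 = -1.2353e-04
ts2_new = 0.98 min

0.98 min


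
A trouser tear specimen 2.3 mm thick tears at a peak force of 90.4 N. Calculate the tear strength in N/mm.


Tear strength = force / thickness
= 90.4 / 2.3
= 39.3 N/mm

39.3 N/mm


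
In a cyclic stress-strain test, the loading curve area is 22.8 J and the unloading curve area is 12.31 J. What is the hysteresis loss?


Hysteresis loss = loading - unloading
= 22.8 - 12.31
= 10.49 J

10.49 J


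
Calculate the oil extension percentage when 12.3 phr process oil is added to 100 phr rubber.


Oil % = oil / (100 + oil) * 100
= 12.3 / (100 + 12.3) * 100
= 12.3 / 112.3 * 100
= 10.95%

10.95%


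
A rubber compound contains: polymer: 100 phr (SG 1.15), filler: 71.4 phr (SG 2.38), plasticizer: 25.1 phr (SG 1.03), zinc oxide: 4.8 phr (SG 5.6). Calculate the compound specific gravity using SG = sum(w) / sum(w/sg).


Sum of weights = 201.3
Volume contributions:
  polymer: 100/1.15 = 86.9565
  filler: 71.4/2.38 = 30.0000
  plasticizer: 25.1/1.03 = 24.3689
  zinc oxide: 4.8/5.6 = 0.8571
Sum of volumes = 142.1826
SG = 201.3 / 142.1826 = 1.416

SG = 1.416


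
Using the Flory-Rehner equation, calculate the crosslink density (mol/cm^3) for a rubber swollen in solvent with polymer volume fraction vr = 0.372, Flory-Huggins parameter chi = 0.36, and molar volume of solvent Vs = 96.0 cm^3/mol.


ln(1 - vr) = ln(1 - 0.372) = -0.4652
Numerator = -((-0.4652) + 0.372 + 0.36 * 0.372^2) = 0.0434
Denominator = 96.0 * (0.372^(1/3) - 0.372/2) = 51.1869
nu = 0.0434 / 51.1869 = 8.4781e-04 mol/cm^3

8.4781e-04 mol/cm^3


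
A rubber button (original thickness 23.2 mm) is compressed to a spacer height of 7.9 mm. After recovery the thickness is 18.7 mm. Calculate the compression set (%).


CS = (t0 - recovered) / (t0 - ts) * 100
= (23.2 - 18.7) / (23.2 - 7.9) * 100
= 4.5 / 15.3 * 100
= 29.4%

29.4%


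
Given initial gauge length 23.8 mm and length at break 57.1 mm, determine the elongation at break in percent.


Elongation = (Lf - L0) / L0 * 100
= (57.1 - 23.8) / 23.8 * 100
= 33.3 / 23.8 * 100
= 139.9%

139.9%


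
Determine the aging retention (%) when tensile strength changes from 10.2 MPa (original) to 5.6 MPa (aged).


Retention = aged / original * 100
= 5.6 / 10.2 * 100
= 54.9%

54.9%


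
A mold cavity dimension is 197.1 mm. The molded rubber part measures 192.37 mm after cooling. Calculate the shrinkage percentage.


Shrinkage = (mold - part) / mold * 100
= (197.1 - 192.37) / 197.1 * 100
= 4.73 / 197.1 * 100
= 2.4%

2.4%


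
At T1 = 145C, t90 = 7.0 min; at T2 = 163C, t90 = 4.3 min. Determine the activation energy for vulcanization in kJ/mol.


T1 = 418.15 K, T2 = 436.15 K
1/T1 - 1/T2 = 9.8697e-05
ln(t1/t2) = ln(7.0/4.3) = 0.4873
Ea = 8.314 * 0.4873 / 9.8697e-05 = 41048.5254 J/mol
Ea = 41.05 kJ/mol

41.05 kJ/mol


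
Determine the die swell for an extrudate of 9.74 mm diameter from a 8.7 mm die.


Die swell ratio = D_extrudate / D_die
= 9.74 / 8.7
= 1.12

Die swell = 1.12


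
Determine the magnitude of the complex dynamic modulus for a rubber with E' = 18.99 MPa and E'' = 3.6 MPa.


|E*| = sqrt(E'^2 + E''^2)
= sqrt(18.99^2 + 3.6^2)
= sqrt(360.6201 + 12.9600)
= 19.328 MPa

19.328 MPa


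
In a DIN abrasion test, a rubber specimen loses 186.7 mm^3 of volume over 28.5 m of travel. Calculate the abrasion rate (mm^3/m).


Rate = volume_loss / distance
= 186.7 / 28.5
= 6.551 mm^3/m

6.551 mm^3/m


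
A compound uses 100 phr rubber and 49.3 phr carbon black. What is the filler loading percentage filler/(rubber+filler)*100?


Filler % = filler / (rubber + filler) * 100
= 49.3 / (100 + 49.3) * 100
= 49.3 / 149.3 * 100
= 33.02%

33.02%


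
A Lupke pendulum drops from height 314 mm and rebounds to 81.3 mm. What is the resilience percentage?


Resilience = h_rebound / h_drop * 100
= 81.3 / 314 * 100
= 25.9%

25.9%


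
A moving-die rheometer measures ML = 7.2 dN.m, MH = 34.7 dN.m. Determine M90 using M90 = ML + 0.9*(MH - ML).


M90 = ML + 0.9 * (MH - ML)
M90 = 7.2 + 0.9 * (34.7 - 7.2)
M90 = 7.2 + 0.9 * 27.5
M90 = 31.95 dN.m

31.95 dN.m


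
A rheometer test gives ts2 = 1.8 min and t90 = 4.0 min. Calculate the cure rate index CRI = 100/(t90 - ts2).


CRI = 100 / (t90 - ts2)
= 100 / (4.0 - 1.8)
= 100 / 2.2
= 45.45 min^-1

45.45 min^-1


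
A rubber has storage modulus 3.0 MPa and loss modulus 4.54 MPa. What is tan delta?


tan delta = E'' / E'
= 4.54 / 3.0
= 1.5133

tan delta = 1.5133


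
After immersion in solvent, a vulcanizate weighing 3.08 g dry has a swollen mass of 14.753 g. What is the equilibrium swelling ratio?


Q = W_swollen / W_dry
Q = 14.753 / 3.08
Q = 4.79

Q = 4.79


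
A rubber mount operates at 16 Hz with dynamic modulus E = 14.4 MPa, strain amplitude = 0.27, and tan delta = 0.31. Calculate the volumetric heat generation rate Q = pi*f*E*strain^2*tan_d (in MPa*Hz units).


Q = pi * f * E * strain^2 * tan_d
= pi * 16 * 14.4 * 0.27^2 * 0.31
= pi * 16 * 14.4 * 0.0729 * 0.31
= 16.3577

Q = 16.3577


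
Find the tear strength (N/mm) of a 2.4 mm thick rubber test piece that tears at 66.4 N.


Tear strength = force / thickness
= 66.4 / 2.4
= 27.67 N/mm

27.67 N/mm


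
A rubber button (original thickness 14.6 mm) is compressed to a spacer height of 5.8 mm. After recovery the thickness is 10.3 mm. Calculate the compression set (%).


CS = (t0 - recovered) / (t0 - ts) * 100
= (14.6 - 10.3) / (14.6 - 5.8) * 100
= 4.3 / 8.8 * 100
= 48.9%

48.9%


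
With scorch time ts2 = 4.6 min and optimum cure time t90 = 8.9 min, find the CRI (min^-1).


CRI = 100 / (t90 - ts2)
= 100 / (8.9 - 4.6)
= 100 / 4.3
= 23.26 min^-1

23.26 min^-1


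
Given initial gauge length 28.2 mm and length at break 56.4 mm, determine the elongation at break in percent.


Elongation = (Lf - L0) / L0 * 100
= (56.4 - 28.2) / 28.2 * 100
= 28.2 / 28.2 * 100
= 100.0%

100.0%


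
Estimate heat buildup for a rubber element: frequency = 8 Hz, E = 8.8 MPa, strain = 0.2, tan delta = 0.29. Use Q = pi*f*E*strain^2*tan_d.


Q = pi * f * E * strain^2 * tan_d
= pi * 8 * 8.8 * 0.2^2 * 0.29
= pi * 8 * 8.8 * 0.0400 * 0.29
= 2.5656

Q = 2.5656


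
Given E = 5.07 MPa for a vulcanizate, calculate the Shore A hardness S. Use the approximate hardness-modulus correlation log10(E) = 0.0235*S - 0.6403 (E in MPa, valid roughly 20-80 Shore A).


log10(E) = 0.0235*S - 0.6403  =>  S = (log10(E) + 0.6403) / 0.0235
log10(5.07) = 0.705008
S = (0.705008 + 0.6403) / 0.0235 = 1.345308 / 0.0235
S = 57.2

Shore A = 57.2


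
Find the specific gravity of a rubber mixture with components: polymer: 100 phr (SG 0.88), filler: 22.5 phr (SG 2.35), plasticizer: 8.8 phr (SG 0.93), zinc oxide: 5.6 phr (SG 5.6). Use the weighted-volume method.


Sum of weights = 136.9
Volume contributions:
  polymer: 100/0.88 = 113.6364
  filler: 22.5/2.35 = 9.5745
  plasticizer: 8.8/0.93 = 9.4624
  zinc oxide: 5.6/5.6 = 1.0000
Sum of volumes = 133.6732
SG = 136.9 / 133.6732 = 1.024

SG = 1.024


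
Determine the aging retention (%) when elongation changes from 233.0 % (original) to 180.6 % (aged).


Retention = aged / original * 100
= 180.6 / 233.0 * 100
= 77.5%

77.5%


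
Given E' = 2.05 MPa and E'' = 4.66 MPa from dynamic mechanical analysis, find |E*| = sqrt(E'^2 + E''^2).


|E*| = sqrt(E'^2 + E''^2)
= sqrt(2.05^2 + 4.66^2)
= sqrt(4.2025 + 21.7156)
= 5.091 MPa

5.091 MPa


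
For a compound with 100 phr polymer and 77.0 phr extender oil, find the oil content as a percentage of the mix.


Oil % = oil / (100 + oil) * 100
= 77.0 / (100 + 77.0) * 100
= 77.0 / 177.0 * 100
= 43.5%

43.5%


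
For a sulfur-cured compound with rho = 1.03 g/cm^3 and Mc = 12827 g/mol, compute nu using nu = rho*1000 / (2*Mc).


nu = rho * 1000 / (2 * Mc)
nu = 1.03 * 1000 / (2 * 12827)
nu = 1030.0 / 25654
nu = 0.0401 mol/L

0.0401 mol/L


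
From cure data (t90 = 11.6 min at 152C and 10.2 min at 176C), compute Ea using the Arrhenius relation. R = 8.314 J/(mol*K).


T1 = 425.15 K, T2 = 449.15 K
1/T1 - 1/T2 = 1.2568e-04
ln(t1/t2) = ln(11.6/10.2) = 0.1286
Ea = 8.314 * 0.1286 / 1.2568e-04 = 8508.0889 J/mol
Ea = 8.51 kJ/mol

8.51 kJ/mol


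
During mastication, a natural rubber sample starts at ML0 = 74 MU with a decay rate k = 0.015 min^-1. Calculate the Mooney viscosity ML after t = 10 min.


ML = ML0 * exp(-k * t)
ML = 74 * exp(-0.015 * 10)
ML = 74 * 0.8607
ML = 63.69 MU

63.69 MU


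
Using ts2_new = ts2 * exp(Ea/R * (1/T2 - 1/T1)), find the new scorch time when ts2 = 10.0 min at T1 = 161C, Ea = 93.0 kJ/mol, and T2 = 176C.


Convert temperatures: T1 = 161 + 273.15 = 434.15 K, T2 = 176 + 273.15 = 449.15 K
ts2_new = 10.0 * exp(93000 / 8.314 * (1/449.15 - 1/434.15))
1/T2 - 1/T1 = -7.6924e-05
ts2_new = 4.23 min

4.23 min


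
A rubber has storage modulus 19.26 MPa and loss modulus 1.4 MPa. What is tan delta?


tan delta = E'' / E'
= 1.4 / 19.26
= 0.0727

tan delta = 0.0727


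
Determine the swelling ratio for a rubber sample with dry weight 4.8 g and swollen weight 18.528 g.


Q = W_swollen / W_dry
Q = 18.528 / 4.8
Q = 3.86

Q = 3.86
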